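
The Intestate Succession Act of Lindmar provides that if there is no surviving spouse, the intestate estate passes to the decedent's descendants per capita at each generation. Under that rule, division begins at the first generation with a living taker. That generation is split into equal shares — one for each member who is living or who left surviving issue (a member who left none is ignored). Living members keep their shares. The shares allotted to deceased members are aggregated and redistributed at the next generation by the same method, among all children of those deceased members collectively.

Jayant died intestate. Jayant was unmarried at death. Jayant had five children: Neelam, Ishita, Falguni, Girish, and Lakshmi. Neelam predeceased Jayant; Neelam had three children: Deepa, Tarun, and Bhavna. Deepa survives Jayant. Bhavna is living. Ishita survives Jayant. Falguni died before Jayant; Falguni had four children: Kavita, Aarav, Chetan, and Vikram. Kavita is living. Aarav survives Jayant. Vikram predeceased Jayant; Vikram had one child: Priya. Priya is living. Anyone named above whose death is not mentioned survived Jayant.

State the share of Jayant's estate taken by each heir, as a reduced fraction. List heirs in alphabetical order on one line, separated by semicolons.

Aarav 2/35; Bhavna 2/35; Chetan 2/35; Deepa 2/35; Girish 1/5; Ishita 1/5; Kavita 2/35; Lakshmi 1/5; Priya 2/35; Tarun 2/35

There is no surviving spouse, so the entire estate passes to Jayant's descendants per capita at each generation.
At generation 1 (Neelam, Ishita, Falguni, Girish, Lakshmi) there are 5 shares of (1)/5 = 1/5 each.
Living: Ishita, Girish, and Lakshmi — each takes 1/5.
Deceased: Neelam and Falguni. Their combined 2/5 is pooled and carried to generation 2.
At generation 2 (Deepa, Tarun, Bhavna, Kavita, Aarav, Chetan, Vikram) there are 7 shares of (2/5)/7 = 2/35 each.
Living: Deepa, Tarun, Bhavna, Kavita, Aarav, and Chetan — each takes 2/35.
Deceased: Vikram. That 2/35 share is carried to generation 3.
At generation 3 (Priya) there are 1 shares of (2/35)/1 = 2/35 each.
Living: Priya — each takes 2/35.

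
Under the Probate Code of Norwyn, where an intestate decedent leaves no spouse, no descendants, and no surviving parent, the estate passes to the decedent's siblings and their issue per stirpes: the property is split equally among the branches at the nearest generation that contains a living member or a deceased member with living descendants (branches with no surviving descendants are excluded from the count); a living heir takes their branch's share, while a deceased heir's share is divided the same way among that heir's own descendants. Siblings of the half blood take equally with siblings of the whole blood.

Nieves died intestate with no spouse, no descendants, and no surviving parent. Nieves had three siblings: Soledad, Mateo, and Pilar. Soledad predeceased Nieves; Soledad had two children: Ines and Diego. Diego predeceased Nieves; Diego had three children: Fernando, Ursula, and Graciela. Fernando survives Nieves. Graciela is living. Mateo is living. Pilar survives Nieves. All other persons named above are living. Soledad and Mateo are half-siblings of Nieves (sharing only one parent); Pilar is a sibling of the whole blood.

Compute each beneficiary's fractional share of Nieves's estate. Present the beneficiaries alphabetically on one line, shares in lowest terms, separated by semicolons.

Fernando 1/18; Graciela 1/18; Ines 1/6; Mateo 1/3; Pilar 1/3; Ursula 1/18

No spouse, descendants, or parent survives, so the estate passes to Nieves's siblings per stirpes.
Half-blood and whole-blood siblings take equally under the stated rule.
The estate is divided into 3 equal shares of 1/3 among Soledad, Mateo, Pilar.
Soledad predeceased; the 1/3 allotted to Soledad's branch passes to Soledad's issue by representation.
The 1/3 is divided into 2 equal shares of 1/6 among Ines, Diego.
Ines is living and takes 1/6.
Diego predeceased; the 1/6 allotted to Diego's branch passes to Diego's issue by representation.
The 1/6 is divided into 3 equal shares of 1/18 among Fernando, Ursula, Graciela.
Fernando is living and takes 1/18.
Ursula is living and takes 1/18.
Graciela is living and takes 1/18.
Mateo is living and takes 1/3.
Pilar is living and takes 1/3.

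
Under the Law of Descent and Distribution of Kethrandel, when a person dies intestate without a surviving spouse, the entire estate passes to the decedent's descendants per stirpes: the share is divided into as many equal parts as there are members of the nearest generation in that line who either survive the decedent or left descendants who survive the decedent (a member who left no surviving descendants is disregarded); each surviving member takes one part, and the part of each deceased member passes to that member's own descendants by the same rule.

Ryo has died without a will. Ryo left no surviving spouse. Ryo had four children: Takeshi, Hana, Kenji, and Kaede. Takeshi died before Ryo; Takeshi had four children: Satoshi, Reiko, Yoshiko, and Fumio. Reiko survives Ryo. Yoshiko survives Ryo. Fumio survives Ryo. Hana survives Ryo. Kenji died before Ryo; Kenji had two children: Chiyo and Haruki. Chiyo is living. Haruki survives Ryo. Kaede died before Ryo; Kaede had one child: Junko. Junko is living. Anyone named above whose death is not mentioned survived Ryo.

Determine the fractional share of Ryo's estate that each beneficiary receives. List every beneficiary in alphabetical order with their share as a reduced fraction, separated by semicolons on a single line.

Chiyo 1/8; Fumio 1/16; Hana 1/4; Haruki 1/8; Junko 1/4; Reiko 1/16; Satoshi 1/16; Yoshiko 1/16

There is no surviving spouse, so the entire estate passes to Ryo's descendants per stirpes.
The estate is divided into 4 equal shares of 1/4 among Takeshi, Hana, Kenji, Kaede.
Takeshi predeceased; the 1/4 allotted to Takeshi's branch passes to Takeshi's issue by representation.
The 1/4 is divided into 4 equal shares of 1/16 among Satoshi, Reiko, Yoshiko, Fumio.
Satoshi is living and takes 1/16.
Reiko is living and takes 1/16.
Yoshiko is living and takes 1/16.
Fumio is living and takes 1/16.
Hana is living and takes 1/4.
Kenji predeceased; the 1/4 allotted to Kenji's branch passes to Kenji's issue by representation.
The 1/4 is divided into 2 equal shares of 1/8 among Chiyo, Haruki.
Chiyo is living and takes 1/8.
Haruki is living and takes 1/8.
Kaede predeceased; the 1/4 allotted to Kaede's branch passes to Kaede's issue by representation.
Junko is the sole taker at this level and receives the full 1/4.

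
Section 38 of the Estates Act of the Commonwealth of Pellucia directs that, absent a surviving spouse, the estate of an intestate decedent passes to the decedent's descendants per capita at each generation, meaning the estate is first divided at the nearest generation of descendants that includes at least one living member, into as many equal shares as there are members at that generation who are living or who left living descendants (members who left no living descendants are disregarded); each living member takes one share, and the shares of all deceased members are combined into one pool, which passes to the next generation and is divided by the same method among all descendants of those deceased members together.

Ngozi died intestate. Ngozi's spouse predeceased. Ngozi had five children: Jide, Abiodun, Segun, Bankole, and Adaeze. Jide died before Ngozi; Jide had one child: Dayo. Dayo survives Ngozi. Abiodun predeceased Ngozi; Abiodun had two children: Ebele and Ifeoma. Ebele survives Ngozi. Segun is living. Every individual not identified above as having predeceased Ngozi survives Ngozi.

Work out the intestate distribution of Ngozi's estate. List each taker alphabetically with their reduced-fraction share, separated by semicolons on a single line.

Adaeze 1/5; Bankole 1/5; Dayo 2/15; Ebele 2/15; Ifeoma 2/15; Segun 1/5

There is no surviving spouse, so the entire estate passes to Ngozi's descendants per capita at each generation.
At generation 1 (Jide, Abiodun, Segun, Bankole, Adaeze) there are 5 shares of (1)/5 = 1/5 each.
Living: Segun, Bankole, and Adaeze — each takes 1/5.
Deceased: Jide and Abiodun. Their combined 2/5 is pooled and carried to generation 2.
At generation 2 (Dayo, Ebele, Ifeoma) there are 3 shares of (2/5)/3 = 2/15 each.
Living: Dayo, Ebele, and Ifeoma — each takes 2/15.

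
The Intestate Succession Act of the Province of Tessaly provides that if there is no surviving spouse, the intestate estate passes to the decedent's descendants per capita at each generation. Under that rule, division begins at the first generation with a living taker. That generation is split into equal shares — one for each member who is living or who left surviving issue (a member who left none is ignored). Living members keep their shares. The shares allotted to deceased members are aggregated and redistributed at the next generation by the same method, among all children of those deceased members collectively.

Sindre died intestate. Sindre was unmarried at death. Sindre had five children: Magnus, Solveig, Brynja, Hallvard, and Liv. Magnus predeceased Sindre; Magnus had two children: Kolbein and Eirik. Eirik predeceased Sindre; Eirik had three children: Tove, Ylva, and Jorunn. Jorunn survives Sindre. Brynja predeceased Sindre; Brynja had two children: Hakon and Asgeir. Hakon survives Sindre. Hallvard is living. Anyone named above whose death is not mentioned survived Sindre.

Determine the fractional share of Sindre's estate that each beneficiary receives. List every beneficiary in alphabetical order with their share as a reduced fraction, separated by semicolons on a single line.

There is no surviving spouse, so the entire estate passes to Sindre's descendants per capita at each generation.
At generation 1 (Magnus, Solveig, Brynja, Hallvard, Liv) there are 5 shares of (1)/5 = 1/5 each.
Living: Solveig, Hallvard, and Liv — each takes 1/5.
Deceased: Magnus and Brynja. Their combined 2/5 is pooled and carried to generation 2.
At generation 2 (Kolbein, Eirik, Hakon, Asgeir) there are 4 shares of (2/5)/4 = 1/10 each.
Living: Kolbein, Hakon, and Asgeir — each takes 1/10.
Deceased: Eirik. That 1/10 share is carried to generation 3.
At generation 3 (Tove, Ylva, Jorunn) there are 3 shares of (1/10)/3 = 1/30 each.
Living: Tove, Ylva, and Jorunn — each takes 1/30.

Asgeir 1/10; Hakon 1/10; Hallvard 1/5; Jorunn 1/30; Kolbein 1/10; Liv 1/5; Solveig 1/5; Tove 1/30; Ylva 1/30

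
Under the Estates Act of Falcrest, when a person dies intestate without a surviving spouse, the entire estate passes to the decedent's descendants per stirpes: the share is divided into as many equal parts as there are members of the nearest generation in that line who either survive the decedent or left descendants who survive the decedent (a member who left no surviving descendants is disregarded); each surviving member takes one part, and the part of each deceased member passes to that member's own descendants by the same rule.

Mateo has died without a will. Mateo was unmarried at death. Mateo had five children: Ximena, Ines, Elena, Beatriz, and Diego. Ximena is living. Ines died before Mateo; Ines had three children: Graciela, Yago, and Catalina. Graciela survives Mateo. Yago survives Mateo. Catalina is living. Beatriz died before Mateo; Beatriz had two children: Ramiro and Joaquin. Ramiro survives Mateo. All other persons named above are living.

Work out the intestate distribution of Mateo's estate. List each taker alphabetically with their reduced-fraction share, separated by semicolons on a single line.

There is no surviving spouse, so the entire estate passes to Mateo's descendants per stirpes.
The estate is divided into 5 equal shares of 1/5 among Ximena, Ines, Elena, Beatriz, Diego.
Ximena is living and takes 1/5.
Ines predeceased; the 1/5 allotted to Ines's branch passes to Ines's issue by representation.
The 1/5 is divided into 3 equal shares of 1/15 among Graciela, Yago, Catalina.
Graciela is living and takes 1/15.
Yago is living and takes 1/15.
Catalina is living and takes 1/15.
Elena is living and takes 1/5.
Beatriz predeceased; the 1/5 allotted to Beatriz's branch passes to Beatriz's issue by representation.
The 1/5 is divided into 2 equal shares of 1/10 among Ramiro, Joaquin.
Ramiro is living and takes 1/10.
Joaquin is living and takes 1/10.
Diego is living and takes 1/5.

Catalina 1/15; Diego 1/5; Elena 1/5; Graciela 1/15; Joaquin 1/10; Ramiro 1/10; Ximena 1/5; Yago 1/15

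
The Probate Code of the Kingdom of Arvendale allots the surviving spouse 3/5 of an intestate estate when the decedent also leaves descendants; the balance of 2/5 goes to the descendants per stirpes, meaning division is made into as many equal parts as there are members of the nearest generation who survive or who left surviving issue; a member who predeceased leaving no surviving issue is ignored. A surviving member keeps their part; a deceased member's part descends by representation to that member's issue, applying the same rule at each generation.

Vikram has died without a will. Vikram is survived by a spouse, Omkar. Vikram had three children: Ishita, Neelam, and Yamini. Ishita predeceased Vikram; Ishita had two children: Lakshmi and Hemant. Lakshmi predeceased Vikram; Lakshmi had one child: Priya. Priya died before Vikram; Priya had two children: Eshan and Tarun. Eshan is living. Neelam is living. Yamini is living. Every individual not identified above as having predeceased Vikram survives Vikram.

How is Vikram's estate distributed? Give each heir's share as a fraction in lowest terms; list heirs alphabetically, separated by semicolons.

Omkar, as surviving spouse, takes 3/5.
The remaining 2/5 passes to Vikram's descendants per stirpes.
The 2/5 is divided into 3 equal shares of 2/15 among Ishita, Neelam, Yamini.
Ishita predeceased; the 2/15 allotted to Ishita's branch passes to Ishita's issue by representation.
The 2/15 is divided into 2 equal shares of 1/15 among Lakshmi, Hemant.
Lakshmi predeceased; the 1/15 allotted to Lakshmi's branch passes to Lakshmi's issue by representation.
Priya's line is the sole branch at this level, so the full 1/15 passes to Priya's issue by representation.
The 1/15 is divided into 2 equal shares of 1/30 among Eshan, Tarun.
Eshan is living and takes 1/30.
Tarun is living and takes 1/30.
Hemant is living and takes 1/15.
Neelam is living and takes 2/15.
Yamini is living and takes 2/15.

Eshan 1/30; Hemant 1/15; Neelam 2/15; Omkar 3/5; Tarun 1/30; Yamini 2/15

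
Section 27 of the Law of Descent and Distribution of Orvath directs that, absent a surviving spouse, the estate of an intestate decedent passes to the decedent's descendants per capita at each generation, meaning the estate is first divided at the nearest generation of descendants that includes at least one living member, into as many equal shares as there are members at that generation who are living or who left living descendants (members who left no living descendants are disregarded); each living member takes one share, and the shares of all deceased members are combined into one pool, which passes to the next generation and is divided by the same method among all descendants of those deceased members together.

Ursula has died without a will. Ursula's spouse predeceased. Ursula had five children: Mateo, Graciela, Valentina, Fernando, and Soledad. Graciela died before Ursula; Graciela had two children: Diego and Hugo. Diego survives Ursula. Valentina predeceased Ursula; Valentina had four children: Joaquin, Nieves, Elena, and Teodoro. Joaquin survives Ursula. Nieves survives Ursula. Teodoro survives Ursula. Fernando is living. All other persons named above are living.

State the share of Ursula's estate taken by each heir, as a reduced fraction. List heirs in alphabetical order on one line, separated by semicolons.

Diego 1/15; Elena 1/15; Fernando 1/5; Hugo 1/15; Joaquin 1/15; Mateo 1/5; Nieves 1/15; Soledad 1/5; Teodoro 1/15

There is no surviving spouse, so the entire estate passes to Ursula's descendants per capita at each generation.
At generation 1 (Mateo, Graciela, Valentina, Fernando, Soledad) there are 5 shares of (1)/5 = 1/5 each.
Living: Mateo, Fernando, and Soledad — each takes 1/5.
Deceased: Graciela and Valentina. Their combined 2/5 is pooled and carried to generation 2.
At generation 2 (Diego, Hugo, Joaquin, Nieves, Elena, Teodoro) there are 6 shares of (2/5)/6 = 1/15 each.
Living: Diego, Hugo, Joaquin, Nieves, Elena, and Teodoro — each takes 1/15.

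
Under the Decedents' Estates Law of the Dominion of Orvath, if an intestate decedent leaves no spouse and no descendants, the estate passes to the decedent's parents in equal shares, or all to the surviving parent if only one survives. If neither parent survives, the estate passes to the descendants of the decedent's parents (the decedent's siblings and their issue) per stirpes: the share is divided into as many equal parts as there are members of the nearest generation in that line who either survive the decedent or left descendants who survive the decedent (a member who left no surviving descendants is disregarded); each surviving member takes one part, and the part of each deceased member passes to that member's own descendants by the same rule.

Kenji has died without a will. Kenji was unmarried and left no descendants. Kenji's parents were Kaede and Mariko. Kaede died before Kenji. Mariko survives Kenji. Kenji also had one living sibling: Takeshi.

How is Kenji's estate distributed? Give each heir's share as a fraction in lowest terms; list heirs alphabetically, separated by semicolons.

Only one parent, Mariko, survives, so Mariko takes the entire estate. The siblings take nothing because a surviving parent has priority.

Mariko 1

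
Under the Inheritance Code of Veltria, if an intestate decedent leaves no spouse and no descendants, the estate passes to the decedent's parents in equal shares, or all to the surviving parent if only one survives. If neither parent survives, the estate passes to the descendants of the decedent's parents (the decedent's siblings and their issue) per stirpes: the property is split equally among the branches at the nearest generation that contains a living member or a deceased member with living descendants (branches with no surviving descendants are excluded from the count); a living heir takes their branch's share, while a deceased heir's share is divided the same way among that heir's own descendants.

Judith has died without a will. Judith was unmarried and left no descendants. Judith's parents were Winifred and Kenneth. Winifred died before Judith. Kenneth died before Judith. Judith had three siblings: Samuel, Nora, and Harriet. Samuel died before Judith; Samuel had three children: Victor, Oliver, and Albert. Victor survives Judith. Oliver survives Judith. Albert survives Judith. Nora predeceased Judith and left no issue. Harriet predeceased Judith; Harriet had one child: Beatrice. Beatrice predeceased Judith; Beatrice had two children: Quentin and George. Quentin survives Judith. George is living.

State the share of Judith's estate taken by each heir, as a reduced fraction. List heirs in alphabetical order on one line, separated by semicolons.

Albert 1/6; George 1/4; Oliver 1/6; Quentin 1/4; Victor 1/6

Neither parent survives and there are no descendants, so the estate passes to Judith's siblings and their issue per stirpes.
Nora left no surviving issue, so that branch lapses and is disregarded.
The estate is divided into 2 equal shares of 1/2 among Samuel, Harriet.
Samuel predeceased; the 1/2 allotted to Samuel's branch passes to Samuel's issue by representation.
The 1/2 is divided into 3 equal shares of 1/6 among Victor, Oliver, Albert.
Victor is living and takes 1/6.
Oliver is living and takes 1/6.
Albert is living and takes 1/6.
Harriet predeceased; the 1/2 allotted to Harriet's branch passes to Harriet's issue by representation.
Beatrice's line is the sole branch at this level, so the full 1/2 passes to Beatrice's issue by representation.
The 1/2 is divided into 2 equal shares of 1/4 among Quentin, George.
Quentin is living and takes 1/4.
George is living and takes 1/4.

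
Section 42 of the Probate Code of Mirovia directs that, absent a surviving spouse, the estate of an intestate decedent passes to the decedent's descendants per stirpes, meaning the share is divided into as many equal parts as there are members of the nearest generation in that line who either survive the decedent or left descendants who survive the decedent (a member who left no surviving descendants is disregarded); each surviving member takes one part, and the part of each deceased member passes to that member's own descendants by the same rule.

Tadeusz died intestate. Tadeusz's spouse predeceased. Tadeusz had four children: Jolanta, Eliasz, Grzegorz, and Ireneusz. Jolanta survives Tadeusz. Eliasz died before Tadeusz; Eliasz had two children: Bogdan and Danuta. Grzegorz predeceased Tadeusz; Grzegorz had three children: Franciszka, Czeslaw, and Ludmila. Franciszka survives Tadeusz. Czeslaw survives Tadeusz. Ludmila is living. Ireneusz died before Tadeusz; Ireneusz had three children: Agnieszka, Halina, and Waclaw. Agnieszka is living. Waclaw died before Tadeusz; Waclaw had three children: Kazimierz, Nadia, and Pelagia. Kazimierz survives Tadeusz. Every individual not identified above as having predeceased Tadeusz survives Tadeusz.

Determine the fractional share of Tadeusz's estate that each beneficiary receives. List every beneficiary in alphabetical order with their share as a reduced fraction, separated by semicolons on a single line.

There is no surviving spouse, so the entire estate passes to Tadeusz's descendants per stirpes.
The estate is divided into 4 equal shares of 1/4 among Jolanta, Eliasz, Grzegorz, Ireneusz.
Jolanta is living and takes 1/4.
Eliasz predeceased; the 1/4 allotted to Eliasz's branch passes to Eliasz's issue by representation.
The 1/4 is divided into 2 equal shares of 1/8 among Bogdan, Danuta.
Bogdan is living and takes 1/8.
Danuta is living and takes 1/8.
Grzegorz predeceased; the 1/4 allotted to Grzegorz's branch passes to Grzegorz's issue by representation.
The 1/4 is divided into 3 equal shares of 1/12 among Franciszka, Czeslaw, Ludmila.
Franciszka is living and takes 1/12.
Czeslaw is living and takes 1/12.
Ludmila is living and takes 1/12.
Ireneusz predeceased; the 1/4 allotted to Ireneusz's branch passes to Ireneusz's issue by representation.
The 1/4 is divided into 3 equal shares of 1/12 among Agnieszka, Halina, Waclaw.
Agnieszka is living and takes 1/12.
Halina is living and takes 1/12.
Waclaw predeceased; the 1/12 allotted to Waclaw's branch passes to Waclaw's issue by representation.
The 1/12 is divided into 3 equal shares of 1/36 among Kazimierz, Nadia, Pelagia.
Kazimierz is living and takes 1/36.
Nadia is living and takes 1/36.
Pelagia is living and takes 1/36.

Agnieszka 1/12; Bogdan 1/8; Czeslaw 1/12; Danuta 1/8; Franciszka 1/12; Halina 1/12; Jolanta 1/4; Kazimierz 1/36; Ludmila 1/12; Nadia 1/36; Pelagia 1/36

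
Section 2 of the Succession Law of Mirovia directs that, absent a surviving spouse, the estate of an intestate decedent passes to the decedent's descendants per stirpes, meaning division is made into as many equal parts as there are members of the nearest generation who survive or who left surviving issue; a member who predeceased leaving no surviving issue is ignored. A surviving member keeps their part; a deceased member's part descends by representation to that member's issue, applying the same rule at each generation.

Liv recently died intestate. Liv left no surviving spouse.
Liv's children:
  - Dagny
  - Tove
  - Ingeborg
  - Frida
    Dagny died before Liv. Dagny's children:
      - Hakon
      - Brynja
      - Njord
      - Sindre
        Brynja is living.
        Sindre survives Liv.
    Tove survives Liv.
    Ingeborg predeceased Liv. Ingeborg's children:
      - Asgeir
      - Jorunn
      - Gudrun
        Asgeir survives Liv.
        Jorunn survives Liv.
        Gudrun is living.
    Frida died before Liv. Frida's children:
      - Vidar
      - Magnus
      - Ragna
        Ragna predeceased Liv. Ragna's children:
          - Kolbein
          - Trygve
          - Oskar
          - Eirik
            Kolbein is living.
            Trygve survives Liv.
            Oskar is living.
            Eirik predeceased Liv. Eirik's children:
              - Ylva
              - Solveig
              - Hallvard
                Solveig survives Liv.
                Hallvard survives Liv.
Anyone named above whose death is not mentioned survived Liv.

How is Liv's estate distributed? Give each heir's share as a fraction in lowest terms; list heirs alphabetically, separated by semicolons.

There is no surviving spouse, so the entire estate passes to Liv's descendants per stirpes.
The estate is divided into 4 equal shares of 1/4 among Dagny, Tove, Ingeborg, Frida.
Dagny predeceased; the 1/4 allotted to Dagny's branch passes to Dagny's issue by representation.
The 1/4 is divided into 4 equal shares of 1/16 among Hakon, Brynja, Njord, Sindre.
Hakon is living and takes 1/16.
Brynja is living and takes 1/16.
Njord is living and takes 1/16.
Sindre is living and takes 1/16.
Tove is living and takes 1/4.
Ingeborg predeceased; the 1/4 allotted to Ingeborg's branch passes to Ingeborg's issue by representation.
The 1/4 is divided into 3 equal shares of 1/12 among Asgeir, Jorunn, Gudrun.
Asgeir is living and takes 1/12.
Jorunn is living and takes 1/12.
Gudrun is living and takes 1/12.
Frida predeceased; the 1/4 allotted to Frida's branch passes to Frida's issue by representation.
The 1/4 is divided into 3 equal shares of 1/12 among Vidar, Magnus, Ragna.
Vidar is living and takes 1/12.
Magnus is living and takes 1/12.
Ragna predeceased; the 1/12 allotted to Ragna's branch passes to Ragna's issue by representation.
The 1/12 is divided into 4 equal shares of 1/48 among Kolbein, Trygve, Oskar, Eirik.
Kolbein is living and takes 1/48.
Trygve is living and takes 1/48.
Oskar is living and takes 1/48.
Eirik predeceased; the 1/48 allotted to Eirik's branch passes to Eirik's issue by representation.
The 1/48 is divided into 3 equal shares of 1/144 among Ylva, Solveig, Hallvard.
Ylva is living and takes 1/144.
Solveig is living and takes 1/144.
Hallvard is living and takes 1/144.

Asgeir 1/12; Brynja 1/16; Gudrun 1/12; Hakon 1/16; Hallvard 1/144; Jorunn 1/12; Kolbein 1/48; Magnus 1/12; Njord 1/16; Oskar 1/48; Sindre 1/16; Solveig 1/144; Tove 1/4; Trygve 1/48; Vidar 1/12; Ylva 1/144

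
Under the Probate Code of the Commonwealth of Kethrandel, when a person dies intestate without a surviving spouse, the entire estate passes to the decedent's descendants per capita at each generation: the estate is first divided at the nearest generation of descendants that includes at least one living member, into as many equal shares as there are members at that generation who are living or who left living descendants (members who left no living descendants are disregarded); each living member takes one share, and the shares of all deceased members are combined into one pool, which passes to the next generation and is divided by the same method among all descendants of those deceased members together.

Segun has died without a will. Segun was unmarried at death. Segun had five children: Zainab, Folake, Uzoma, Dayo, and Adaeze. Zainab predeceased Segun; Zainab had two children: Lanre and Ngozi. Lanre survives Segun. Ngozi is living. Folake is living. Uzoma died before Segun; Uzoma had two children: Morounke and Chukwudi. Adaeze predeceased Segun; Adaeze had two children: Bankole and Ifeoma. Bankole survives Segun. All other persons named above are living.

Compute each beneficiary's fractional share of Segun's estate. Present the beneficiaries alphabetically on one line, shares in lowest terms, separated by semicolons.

There is no surviving spouse, so the entire estate passes to Segun's descendants per capita at each generation.
At generation 1 (Zainab, Folake, Uzoma, Dayo, Adaeze) there are 5 shares of (1)/5 = 1/5 each.
Living: Folake and Dayo — each takes 1/5.
Deceased: Zainab, Uzoma, and Adaeze. Their combined 3/5 is pooled and carried to generation 2.
At generation 2 (Lanre, Ngozi, Morounke, Chukwudi, Bankole, Ifeoma) there are 6 shares of (3/5)/6 = 1/10 each.
Living: Lanre, Ngozi, Morounke, Chukwudi, Bankole, and Ifeoma — each takes 1/10.

Bankole 1/10; Chukwudi 1/10; Dayo 1/5; Folake 1/5; Ifeoma 1/10; Lanre 1/10; Morounke 1/10; Ngozi 1/10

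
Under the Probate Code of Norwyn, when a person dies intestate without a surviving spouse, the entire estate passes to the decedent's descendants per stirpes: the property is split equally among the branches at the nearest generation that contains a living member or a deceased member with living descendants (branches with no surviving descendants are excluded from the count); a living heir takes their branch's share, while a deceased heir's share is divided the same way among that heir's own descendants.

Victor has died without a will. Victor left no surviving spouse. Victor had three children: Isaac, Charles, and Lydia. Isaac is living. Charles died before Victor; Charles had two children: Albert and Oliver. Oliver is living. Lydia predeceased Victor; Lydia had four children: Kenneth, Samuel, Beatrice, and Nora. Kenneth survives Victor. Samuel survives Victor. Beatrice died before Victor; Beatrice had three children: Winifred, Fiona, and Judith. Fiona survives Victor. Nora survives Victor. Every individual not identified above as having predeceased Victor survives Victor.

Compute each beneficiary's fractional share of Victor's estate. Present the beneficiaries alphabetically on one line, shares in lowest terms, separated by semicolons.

There is no surviving spouse, so the entire estate passes to Victor's descendants per stirpes.
The estate is divided into 3 equal shares of 1/3 among Isaac, Charles, Lydia.
Isaac is living and takes 1/3.
Charles predeceased; the 1/3 allotted to Charles's branch passes to Charles's issue by representation.
The 1/3 is divided into 2 equal shares of 1/6 among Albert, Oliver.
Albert is living and takes 1/6.
Oliver is living and takes 1/6.
Lydia predeceased; the 1/3 allotted to Lydia's branch passes to Lydia's issue by representation.
The 1/3 is divided into 4 equal shares of 1/12 among Kenneth, Samuel, Beatrice, Nora.
Kenneth is living and takes 1/12.
Samuel is living and takes 1/12.
Beatrice predeceased; the 1/12 allotted to Beatrice's branch passes to Beatrice's issue by representation.
The 1/12 is divided into 3 equal shares of 1/36 among Winifred, Fiona, Judith.
Winifred is living and takes 1/36.
Fiona is living and takes 1/36.
Judith is living and takes 1/36.
Nora is living and takes 1/12.

Albert 1/6; Fiona 1/36; Isaac 1/3; Judith 1/36; Kenneth 1/12; Nora 1/12; Oliver 1/6; Samuel 1/12; Winifred 1/36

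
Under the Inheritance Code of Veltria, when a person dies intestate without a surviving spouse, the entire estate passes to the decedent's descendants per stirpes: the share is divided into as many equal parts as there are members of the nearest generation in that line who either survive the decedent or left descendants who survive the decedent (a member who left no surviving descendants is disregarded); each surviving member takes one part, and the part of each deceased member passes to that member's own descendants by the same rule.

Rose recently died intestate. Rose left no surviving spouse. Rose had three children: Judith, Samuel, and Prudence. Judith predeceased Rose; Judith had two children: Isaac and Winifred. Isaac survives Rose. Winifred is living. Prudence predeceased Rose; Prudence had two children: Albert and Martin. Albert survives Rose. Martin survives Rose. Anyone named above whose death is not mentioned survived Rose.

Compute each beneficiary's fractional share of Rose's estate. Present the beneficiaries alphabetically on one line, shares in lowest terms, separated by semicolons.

Albert 1/6; Isaac 1/6; Martin 1/6; Samuel 1/3; Winifred 1/6

There is no surviving spouse, so the entire estate passes to Rose's descendants per stirpes.
The estate is divided into 3 equal shares of 1/3 among Judith, Samuel, Prudence.
Judith predeceased; the 1/3 allotted to Judith's branch passes to Judith's issue by representation.
The 1/3 is divided into 2 equal shares of 1/6 among Isaac, Winifred.
Isaac is living and takes 1/6.
Winifred is living and takes 1/6.
Samuel is living and takes 1/3.
Prudence predeceased; the 1/3 allotted to Prudence's branch passes to Prudence's issue by representation.
The 1/3 is divided into 2 equal shares of 1/6 among Albert, Martin.
Albert is living and takes 1/6.
Martin is living and takes 1/6.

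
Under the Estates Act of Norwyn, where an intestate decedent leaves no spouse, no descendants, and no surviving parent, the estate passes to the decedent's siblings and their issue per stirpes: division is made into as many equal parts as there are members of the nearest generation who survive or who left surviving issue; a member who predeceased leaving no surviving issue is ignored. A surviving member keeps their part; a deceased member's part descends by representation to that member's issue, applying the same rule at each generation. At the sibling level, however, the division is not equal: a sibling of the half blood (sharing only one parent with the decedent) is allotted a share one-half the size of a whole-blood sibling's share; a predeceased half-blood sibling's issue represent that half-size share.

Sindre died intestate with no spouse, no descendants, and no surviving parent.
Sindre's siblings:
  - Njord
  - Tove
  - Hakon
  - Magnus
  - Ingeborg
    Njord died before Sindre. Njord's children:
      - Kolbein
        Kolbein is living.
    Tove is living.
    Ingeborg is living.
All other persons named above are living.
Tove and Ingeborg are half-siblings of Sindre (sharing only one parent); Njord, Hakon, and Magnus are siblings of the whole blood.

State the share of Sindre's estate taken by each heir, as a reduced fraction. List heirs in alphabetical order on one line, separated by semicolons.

No spouse, descendants, or parent survives, so the estate passes to Sindre's siblings per stirpes.
Half-blood siblings count for one-half the weight of whole-blood siblings at the initial division.
Dividing 1 in proportion to weights (total weight 4): Njord (weight 1) → 1/4; Tove (weight 1/2) → 1/8; Hakon (weight 1) → 1/4; Magnus (weight 1) → 1/4; Ingeborg (weight 1/2) → 1/8.
Njord predeceased; the 1/4 allotted to Njord's branch passes to Njord's issue by representation.
Kolbein is the sole taker at this level and receives the full 1/4.
Tove is living and takes 1/8.
Hakon is living and takes 1/4.
Magnus is living and takes 1/4.
Ingeborg is living and takes 1/8.

Hakon 1/4; Ingeborg 1/8; Kolbein 1/4; Magnus 1/4; Tove 1/8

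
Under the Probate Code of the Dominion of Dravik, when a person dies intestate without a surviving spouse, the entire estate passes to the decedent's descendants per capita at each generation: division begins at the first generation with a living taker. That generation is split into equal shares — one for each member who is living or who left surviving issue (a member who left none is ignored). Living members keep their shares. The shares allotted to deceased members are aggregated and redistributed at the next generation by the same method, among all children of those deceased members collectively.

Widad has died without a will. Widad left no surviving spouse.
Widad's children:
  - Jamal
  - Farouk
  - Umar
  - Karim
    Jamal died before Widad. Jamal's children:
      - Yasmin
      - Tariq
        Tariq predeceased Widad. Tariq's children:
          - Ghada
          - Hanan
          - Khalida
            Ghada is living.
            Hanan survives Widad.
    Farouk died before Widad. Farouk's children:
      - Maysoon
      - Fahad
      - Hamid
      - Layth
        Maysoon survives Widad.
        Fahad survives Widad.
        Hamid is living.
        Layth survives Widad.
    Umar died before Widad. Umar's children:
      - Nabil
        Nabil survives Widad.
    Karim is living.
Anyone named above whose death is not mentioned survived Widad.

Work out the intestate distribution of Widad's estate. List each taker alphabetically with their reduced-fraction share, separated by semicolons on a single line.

There is no surviving spouse, so the entire estate passes to Widad's descendants per capita at each generation.
At generation 1 (Jamal, Farouk, Umar, Karim) there are 4 shares of (1)/4 = 1/4 each.
Living: Karim — each takes 1/4.
Deceased: Jamal, Farouk, and Umar. Their combined 3/4 is pooled and carried to generation 2.
At generation 2 (Yasmin, Tariq, Maysoon, Fahad, Hamid, Layth, Nabil) there are 7 shares of (3/4)/7 = 3/28 each.
Living: Yasmin, Maysoon, Fahad, Hamid, Layth, and Nabil — each takes 3/28.
Deceased: Tariq. That 3/28 share is carried to generation 3.
At generation 3 (Ghada, Hanan, Khalida) there are 3 shares of (3/28)/3 = 1/28 each.
Living: Ghada, Hanan, and Khalida — each takes 1/28.

Fahad 3/28; Ghada 1/28; Hamid 3/28; Hanan 1/28; Karim 1/4; Khalida 1/28; Layth 3/28; Maysoon 3/28; Nabil 3/28; Yasmin 3/28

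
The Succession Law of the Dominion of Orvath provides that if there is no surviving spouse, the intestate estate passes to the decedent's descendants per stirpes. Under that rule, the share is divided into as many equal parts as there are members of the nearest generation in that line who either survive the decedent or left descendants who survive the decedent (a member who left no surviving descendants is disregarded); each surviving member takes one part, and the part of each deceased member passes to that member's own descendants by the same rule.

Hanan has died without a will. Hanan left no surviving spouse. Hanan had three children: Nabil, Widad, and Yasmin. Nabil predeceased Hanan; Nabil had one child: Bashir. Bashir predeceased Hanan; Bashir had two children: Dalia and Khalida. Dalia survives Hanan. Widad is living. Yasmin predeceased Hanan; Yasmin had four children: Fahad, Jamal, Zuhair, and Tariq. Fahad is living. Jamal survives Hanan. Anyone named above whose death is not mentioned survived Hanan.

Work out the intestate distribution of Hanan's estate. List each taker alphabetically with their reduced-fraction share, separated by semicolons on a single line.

There is no surviving spouse, so the entire estate passes to Hanan's descendants per stirpes.
The estate is divided into 3 equal shares of 1/3 among Nabil, Widad, Yasmin.
Nabil predeceased; the 1/3 allotted to Nabil's branch passes to Nabil's issue by representation.
Bashir's line is the sole branch at this level, so the full 1/3 passes to Bashir's issue by representation.
The 1/3 is divided into 2 equal shares of 1/6 among Dalia, Khalida.
Dalia is living and takes 1/6.
Khalida is living and takes 1/6.
Widad is living and takes 1/3.
Yasmin predeceased; the 1/3 allotted to Yasmin's branch passes to Yasmin's issue by representation.
The 1/3 is divided into 4 equal shares of 1/12 among Fahad, Jamal, Zuhair, Tariq.
Fahad is living and takes 1/12.
Jamal is living and takes 1/12.
Zuhair is living and takes 1/12.
Tariq is living and takes 1/12.

Dalia 1/6; Fahad 1/12; Jamal 1/12; Khalida 1/6; Tariq 1/12; Widad 1/3; Zuhair 1/12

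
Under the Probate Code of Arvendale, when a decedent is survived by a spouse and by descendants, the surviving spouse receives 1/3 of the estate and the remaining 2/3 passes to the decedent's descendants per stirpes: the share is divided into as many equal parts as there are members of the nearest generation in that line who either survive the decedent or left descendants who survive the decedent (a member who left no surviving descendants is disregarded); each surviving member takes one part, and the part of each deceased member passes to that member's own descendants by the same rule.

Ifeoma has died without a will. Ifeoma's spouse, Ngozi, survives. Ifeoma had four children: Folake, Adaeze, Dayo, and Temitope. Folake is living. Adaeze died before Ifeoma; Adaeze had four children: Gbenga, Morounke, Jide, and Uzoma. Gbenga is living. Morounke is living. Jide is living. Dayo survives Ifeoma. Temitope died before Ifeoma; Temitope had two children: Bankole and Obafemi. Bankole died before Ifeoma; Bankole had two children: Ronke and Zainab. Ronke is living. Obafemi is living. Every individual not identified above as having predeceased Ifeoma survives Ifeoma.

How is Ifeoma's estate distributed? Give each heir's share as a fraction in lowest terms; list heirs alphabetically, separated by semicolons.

Dayo 1/6; Folake 1/6; Gbenga 1/24; Jide 1/24; Morounke 1/24; Ngozi 1/3; Obafemi 1/12; Ronke 1/24; Uzoma 1/24; Zainab 1/24

Ngozi, as surviving spouse, takes 1/3.
The remaining 2/3 passes to Ifeoma's descendants per stirpes.
The 2/3 is divided into 4 equal shares of 1/6 among Folake, Adaeze, Dayo, Temitope.
Folake is living and takes 1/6.
Adaeze predeceased; the 1/6 allotted to Adaeze's branch passes to Adaeze's issue by representation.
The 1/6 is divided into 4 equal shares of 1/24 among Gbenga, Morounke, Jide, Uzoma.
Gbenga is living and takes 1/24.
Morounke is living and takes 1/24.
Jide is living and takes 1/24.
Uzoma is living and takes 1/24.
Dayo is living and takes 1/6.
Temitope predeceased; the 1/6 allotted to Temitope's branch passes to Temitope's issue by representation.
The 1/6 is divided into 2 equal shares of 1/12 among Bankole, Obafemi.
Bankole predeceased; the 1/12 allotted to Bankole's branch passes to Bankole's issue by representation.
The 1/12 is divided into 2 equal shares of 1/24 among Ronke, Zainab.
Ronke is living and takes 1/24.
Zainab is living and takes 1/24.
Obafemi is living and takes 1/12.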